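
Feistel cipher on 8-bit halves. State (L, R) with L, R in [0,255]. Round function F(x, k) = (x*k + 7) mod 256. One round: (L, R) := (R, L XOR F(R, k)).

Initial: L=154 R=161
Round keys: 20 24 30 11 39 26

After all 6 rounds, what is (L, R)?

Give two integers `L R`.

Answer: 126 88

Derivation:
Round 1 (k=20): L=161 R=1
Round 2 (k=24): L=1 R=190
Round 3 (k=30): L=190 R=74
Round 4 (k=11): L=74 R=139
Round 5 (k=39): L=139 R=126
Round 6 (k=26): L=126 R=88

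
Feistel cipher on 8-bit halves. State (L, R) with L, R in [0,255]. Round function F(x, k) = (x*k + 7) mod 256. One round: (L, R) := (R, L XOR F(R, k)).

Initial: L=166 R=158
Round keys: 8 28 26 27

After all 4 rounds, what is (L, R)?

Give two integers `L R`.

Round 1 (k=8): L=158 R=81
Round 2 (k=28): L=81 R=125
Round 3 (k=26): L=125 R=232
Round 4 (k=27): L=232 R=2

Answer: 232 2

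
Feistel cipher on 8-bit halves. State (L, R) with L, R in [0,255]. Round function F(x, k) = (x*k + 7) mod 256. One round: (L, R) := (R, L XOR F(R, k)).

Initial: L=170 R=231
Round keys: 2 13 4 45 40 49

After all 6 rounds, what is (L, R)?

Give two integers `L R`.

Answer: 243 172

Derivation:
Round 1 (k=2): L=231 R=127
Round 2 (k=13): L=127 R=157
Round 3 (k=4): L=157 R=4
Round 4 (k=45): L=4 R=38
Round 5 (k=40): L=38 R=243
Round 6 (k=49): L=243 R=172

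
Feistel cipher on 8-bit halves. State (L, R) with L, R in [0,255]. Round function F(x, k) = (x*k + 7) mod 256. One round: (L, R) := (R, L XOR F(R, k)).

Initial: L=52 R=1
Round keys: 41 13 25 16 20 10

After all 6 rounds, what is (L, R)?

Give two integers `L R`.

Answer: 62 30

Derivation:
Round 1 (k=41): L=1 R=4
Round 2 (k=13): L=4 R=58
Round 3 (k=25): L=58 R=181
Round 4 (k=16): L=181 R=109
Round 5 (k=20): L=109 R=62
Round 6 (k=10): L=62 R=30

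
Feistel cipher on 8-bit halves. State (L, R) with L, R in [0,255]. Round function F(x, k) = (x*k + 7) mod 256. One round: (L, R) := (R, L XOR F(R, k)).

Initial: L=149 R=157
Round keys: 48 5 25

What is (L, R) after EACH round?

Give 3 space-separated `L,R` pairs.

Answer: 157,226 226,236 236,241

Derivation:
Round 1 (k=48): L=157 R=226
Round 2 (k=5): L=226 R=236
Round 3 (k=25): L=236 R=241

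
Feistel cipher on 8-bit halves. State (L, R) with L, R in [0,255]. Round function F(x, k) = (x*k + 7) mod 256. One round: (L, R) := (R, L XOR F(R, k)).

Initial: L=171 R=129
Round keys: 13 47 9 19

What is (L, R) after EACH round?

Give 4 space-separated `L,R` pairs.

Round 1 (k=13): L=129 R=63
Round 2 (k=47): L=63 R=25
Round 3 (k=9): L=25 R=215
Round 4 (k=19): L=215 R=229

Answer: 129,63 63,25 25,215 215,229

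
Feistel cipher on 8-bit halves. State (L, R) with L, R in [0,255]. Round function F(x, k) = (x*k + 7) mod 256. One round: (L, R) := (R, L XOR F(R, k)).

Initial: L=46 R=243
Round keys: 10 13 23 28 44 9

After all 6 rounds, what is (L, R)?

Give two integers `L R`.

Round 1 (k=10): L=243 R=171
Round 2 (k=13): L=171 R=69
Round 3 (k=23): L=69 R=145
Round 4 (k=28): L=145 R=166
Round 5 (k=44): L=166 R=30
Round 6 (k=9): L=30 R=179

Answer: 30 179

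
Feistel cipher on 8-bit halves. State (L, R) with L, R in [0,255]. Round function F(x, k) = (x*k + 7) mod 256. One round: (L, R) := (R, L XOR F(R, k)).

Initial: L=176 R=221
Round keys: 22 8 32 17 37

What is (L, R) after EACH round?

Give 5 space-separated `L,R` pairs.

Round 1 (k=22): L=221 R=181
Round 2 (k=8): L=181 R=114
Round 3 (k=32): L=114 R=242
Round 4 (k=17): L=242 R=107
Round 5 (k=37): L=107 R=140

Answer: 221,181 181,114 114,242 242,107 107,140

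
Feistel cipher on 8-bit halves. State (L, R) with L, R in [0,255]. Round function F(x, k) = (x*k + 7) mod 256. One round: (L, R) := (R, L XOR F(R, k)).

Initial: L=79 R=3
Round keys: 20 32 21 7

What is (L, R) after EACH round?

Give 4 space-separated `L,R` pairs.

Round 1 (k=20): L=3 R=12
Round 2 (k=32): L=12 R=132
Round 3 (k=21): L=132 R=215
Round 4 (k=7): L=215 R=108

Answer: 3,12 12,132 132,215 215,108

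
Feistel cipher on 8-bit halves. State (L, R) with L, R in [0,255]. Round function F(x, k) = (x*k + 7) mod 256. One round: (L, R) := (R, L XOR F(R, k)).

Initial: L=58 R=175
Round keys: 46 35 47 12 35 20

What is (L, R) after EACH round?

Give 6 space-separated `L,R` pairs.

Round 1 (k=46): L=175 R=67
Round 2 (k=35): L=67 R=159
Round 3 (k=47): L=159 R=123
Round 4 (k=12): L=123 R=84
Round 5 (k=35): L=84 R=248
Round 6 (k=20): L=248 R=51

Answer: 175,67 67,159 159,123 123,84 84,248 248,51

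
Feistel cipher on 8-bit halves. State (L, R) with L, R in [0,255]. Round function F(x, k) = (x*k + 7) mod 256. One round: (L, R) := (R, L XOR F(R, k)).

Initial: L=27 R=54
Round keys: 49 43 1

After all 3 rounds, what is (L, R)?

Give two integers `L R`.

Answer: 255 64

Derivation:
Round 1 (k=49): L=54 R=70
Round 2 (k=43): L=70 R=255
Round 3 (k=1): L=255 R=64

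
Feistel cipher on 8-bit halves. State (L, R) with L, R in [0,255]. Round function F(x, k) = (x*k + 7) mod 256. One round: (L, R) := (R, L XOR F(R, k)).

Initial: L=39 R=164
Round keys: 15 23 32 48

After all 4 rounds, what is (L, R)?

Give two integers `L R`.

Round 1 (k=15): L=164 R=132
Round 2 (k=23): L=132 R=71
Round 3 (k=32): L=71 R=99
Round 4 (k=48): L=99 R=208

Answer: 99 208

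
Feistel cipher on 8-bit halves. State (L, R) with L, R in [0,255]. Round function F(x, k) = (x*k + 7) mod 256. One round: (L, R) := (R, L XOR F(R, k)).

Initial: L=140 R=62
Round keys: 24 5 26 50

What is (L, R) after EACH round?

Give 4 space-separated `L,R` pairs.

Round 1 (k=24): L=62 R=91
Round 2 (k=5): L=91 R=240
Round 3 (k=26): L=240 R=60
Round 4 (k=50): L=60 R=79

Answer: 62,91 91,240 240,60 60,79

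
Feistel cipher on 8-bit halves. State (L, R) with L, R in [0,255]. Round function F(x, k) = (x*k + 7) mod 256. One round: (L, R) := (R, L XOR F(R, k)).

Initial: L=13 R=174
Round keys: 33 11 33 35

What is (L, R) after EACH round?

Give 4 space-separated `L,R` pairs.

Round 1 (k=33): L=174 R=120
Round 2 (k=11): L=120 R=129
Round 3 (k=33): L=129 R=208
Round 4 (k=35): L=208 R=246

Answer: 174,120 120,129 129,208 208,246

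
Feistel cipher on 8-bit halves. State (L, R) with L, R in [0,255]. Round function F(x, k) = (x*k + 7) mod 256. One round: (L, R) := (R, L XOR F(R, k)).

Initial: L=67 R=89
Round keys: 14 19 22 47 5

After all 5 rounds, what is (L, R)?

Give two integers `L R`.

Round 1 (k=14): L=89 R=166
Round 2 (k=19): L=166 R=0
Round 3 (k=22): L=0 R=161
Round 4 (k=47): L=161 R=150
Round 5 (k=5): L=150 R=84

Answer: 150 84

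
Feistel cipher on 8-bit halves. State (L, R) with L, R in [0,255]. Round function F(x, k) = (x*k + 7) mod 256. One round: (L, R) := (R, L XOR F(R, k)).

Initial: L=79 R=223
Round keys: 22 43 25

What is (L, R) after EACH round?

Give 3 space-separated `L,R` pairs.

Round 1 (k=22): L=223 R=126
Round 2 (k=43): L=126 R=238
Round 3 (k=25): L=238 R=59

Answer: 223,126 126,238 238,59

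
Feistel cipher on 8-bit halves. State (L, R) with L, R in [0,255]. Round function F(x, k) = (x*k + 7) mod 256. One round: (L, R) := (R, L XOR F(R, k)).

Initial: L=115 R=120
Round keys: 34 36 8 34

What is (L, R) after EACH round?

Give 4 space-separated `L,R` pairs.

Round 1 (k=34): L=120 R=132
Round 2 (k=36): L=132 R=239
Round 3 (k=8): L=239 R=251
Round 4 (k=34): L=251 R=178

Answer: 120,132 132,239 239,251 251,178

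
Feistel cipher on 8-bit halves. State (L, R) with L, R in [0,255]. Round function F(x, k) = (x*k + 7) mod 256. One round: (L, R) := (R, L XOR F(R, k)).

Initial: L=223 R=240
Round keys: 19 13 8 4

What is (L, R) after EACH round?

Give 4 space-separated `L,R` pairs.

Answer: 240,8 8,159 159,247 247,124

Derivation:
Round 1 (k=19): L=240 R=8
Round 2 (k=13): L=8 R=159
Round 3 (k=8): L=159 R=247
Round 4 (k=4): L=247 R=124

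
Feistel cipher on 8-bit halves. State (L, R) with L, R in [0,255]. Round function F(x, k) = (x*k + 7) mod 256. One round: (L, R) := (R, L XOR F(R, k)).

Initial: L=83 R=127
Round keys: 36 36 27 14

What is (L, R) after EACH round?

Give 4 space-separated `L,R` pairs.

Round 1 (k=36): L=127 R=176
Round 2 (k=36): L=176 R=184
Round 3 (k=27): L=184 R=223
Round 4 (k=14): L=223 R=129

Answer: 127,176 176,184 184,223 223,129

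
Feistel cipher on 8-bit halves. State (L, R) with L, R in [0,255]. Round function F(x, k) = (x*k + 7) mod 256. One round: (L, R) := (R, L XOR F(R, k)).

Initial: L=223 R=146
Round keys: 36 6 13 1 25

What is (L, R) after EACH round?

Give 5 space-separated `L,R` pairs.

Answer: 146,80 80,117 117,168 168,218 218,249

Derivation:
Round 1 (k=36): L=146 R=80
Round 2 (k=6): L=80 R=117
Round 3 (k=13): L=117 R=168
Round 4 (k=1): L=168 R=218
Round 5 (k=25): L=218 R=249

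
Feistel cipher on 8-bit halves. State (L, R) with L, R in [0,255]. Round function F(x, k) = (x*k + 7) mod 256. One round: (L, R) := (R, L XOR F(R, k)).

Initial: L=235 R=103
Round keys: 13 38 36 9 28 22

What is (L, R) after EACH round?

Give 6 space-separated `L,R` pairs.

Answer: 103,169 169,122 122,134 134,199 199,77 77,98

Derivation:
Round 1 (k=13): L=103 R=169
Round 2 (k=38): L=169 R=122
Round 3 (k=36): L=122 R=134
Round 4 (k=9): L=134 R=199
Round 5 (k=28): L=199 R=77
Round 6 (k=22): L=77 R=98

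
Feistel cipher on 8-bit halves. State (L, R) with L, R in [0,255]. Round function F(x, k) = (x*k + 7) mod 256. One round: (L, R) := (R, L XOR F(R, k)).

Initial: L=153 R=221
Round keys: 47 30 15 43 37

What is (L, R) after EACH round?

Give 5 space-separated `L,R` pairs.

Answer: 221,3 3,188 188,8 8,227 227,222

Derivation:
Round 1 (k=47): L=221 R=3
Round 2 (k=30): L=3 R=188
Round 3 (k=15): L=188 R=8
Round 4 (k=43): L=8 R=227
Round 5 (k=37): L=227 R=222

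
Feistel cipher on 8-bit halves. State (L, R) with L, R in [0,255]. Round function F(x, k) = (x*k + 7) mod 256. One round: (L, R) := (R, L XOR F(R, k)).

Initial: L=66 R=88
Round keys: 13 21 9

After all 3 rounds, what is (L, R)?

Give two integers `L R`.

Round 1 (k=13): L=88 R=61
Round 2 (k=21): L=61 R=80
Round 3 (k=9): L=80 R=234

Answer: 80 234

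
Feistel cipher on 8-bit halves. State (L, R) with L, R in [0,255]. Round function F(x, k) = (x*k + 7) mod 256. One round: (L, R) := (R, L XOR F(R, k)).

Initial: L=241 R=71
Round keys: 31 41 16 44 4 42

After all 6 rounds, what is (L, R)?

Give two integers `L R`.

Round 1 (k=31): L=71 R=81
Round 2 (k=41): L=81 R=71
Round 3 (k=16): L=71 R=38
Round 4 (k=44): L=38 R=200
Round 5 (k=4): L=200 R=1
Round 6 (k=42): L=1 R=249

Answer: 1 249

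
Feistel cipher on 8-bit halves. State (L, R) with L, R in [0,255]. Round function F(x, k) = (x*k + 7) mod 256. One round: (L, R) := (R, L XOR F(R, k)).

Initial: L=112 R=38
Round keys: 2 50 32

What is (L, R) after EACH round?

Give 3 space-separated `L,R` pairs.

Answer: 38,35 35,251 251,68

Derivation:
Round 1 (k=2): L=38 R=35
Round 2 (k=50): L=35 R=251
Round 3 (k=32): L=251 R=68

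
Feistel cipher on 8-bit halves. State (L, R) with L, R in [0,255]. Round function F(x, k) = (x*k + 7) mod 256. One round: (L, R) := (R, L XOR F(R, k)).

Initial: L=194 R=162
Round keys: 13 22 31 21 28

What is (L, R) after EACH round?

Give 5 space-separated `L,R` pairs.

Answer: 162,131 131,235 235,255 255,25 25,60

Derivation:
Round 1 (k=13): L=162 R=131
Round 2 (k=22): L=131 R=235
Round 3 (k=31): L=235 R=255
Round 4 (k=21): L=255 R=25
Round 5 (k=28): L=25 R=60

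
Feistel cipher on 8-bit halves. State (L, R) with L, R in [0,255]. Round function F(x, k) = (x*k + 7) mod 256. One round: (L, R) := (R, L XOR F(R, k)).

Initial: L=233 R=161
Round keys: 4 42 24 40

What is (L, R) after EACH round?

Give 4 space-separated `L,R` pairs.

Round 1 (k=4): L=161 R=98
Round 2 (k=42): L=98 R=186
Round 3 (k=24): L=186 R=21
Round 4 (k=40): L=21 R=245

Answer: 161,98 98,186 186,21 21,245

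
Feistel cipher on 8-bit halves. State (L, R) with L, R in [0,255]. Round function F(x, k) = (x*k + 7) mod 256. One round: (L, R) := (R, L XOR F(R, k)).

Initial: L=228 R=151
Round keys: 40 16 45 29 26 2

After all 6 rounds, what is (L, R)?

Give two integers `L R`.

Answer: 169 138

Derivation:
Round 1 (k=40): L=151 R=123
Round 2 (k=16): L=123 R=32
Round 3 (k=45): L=32 R=220
Round 4 (k=29): L=220 R=211
Round 5 (k=26): L=211 R=169
Round 6 (k=2): L=169 R=138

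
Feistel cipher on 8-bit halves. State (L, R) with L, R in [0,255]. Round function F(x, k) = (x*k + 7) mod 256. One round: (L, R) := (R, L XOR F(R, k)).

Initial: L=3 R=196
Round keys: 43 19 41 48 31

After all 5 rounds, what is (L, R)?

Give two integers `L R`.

Answer: 116 241

Derivation:
Round 1 (k=43): L=196 R=240
Round 2 (k=19): L=240 R=19
Round 3 (k=41): L=19 R=226
Round 4 (k=48): L=226 R=116
Round 5 (k=31): L=116 R=241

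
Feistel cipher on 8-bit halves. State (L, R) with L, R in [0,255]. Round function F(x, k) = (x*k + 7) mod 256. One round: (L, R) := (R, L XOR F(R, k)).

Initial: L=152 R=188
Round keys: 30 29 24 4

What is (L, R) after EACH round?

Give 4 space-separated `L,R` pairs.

Round 1 (k=30): L=188 R=151
Round 2 (k=29): L=151 R=158
Round 3 (k=24): L=158 R=64
Round 4 (k=4): L=64 R=153

Answer: 188,151 151,158 158,64 64,153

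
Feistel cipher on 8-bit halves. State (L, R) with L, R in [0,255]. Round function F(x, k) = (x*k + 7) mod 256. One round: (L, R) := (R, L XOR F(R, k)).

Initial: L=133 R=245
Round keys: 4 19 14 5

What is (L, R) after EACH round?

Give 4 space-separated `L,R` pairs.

Answer: 245,94 94,244 244,1 1,248

Derivation:
Round 1 (k=4): L=245 R=94
Round 2 (k=19): L=94 R=244
Round 3 (k=14): L=244 R=1
Round 4 (k=5): L=1 R=248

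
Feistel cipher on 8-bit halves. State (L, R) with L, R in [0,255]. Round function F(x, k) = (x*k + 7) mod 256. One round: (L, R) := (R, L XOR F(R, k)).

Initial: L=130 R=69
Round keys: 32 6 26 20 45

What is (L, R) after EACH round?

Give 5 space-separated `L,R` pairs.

Answer: 69,37 37,160 160,98 98,15 15,200

Derivation:
Round 1 (k=32): L=69 R=37
Round 2 (k=6): L=37 R=160
Round 3 (k=26): L=160 R=98
Round 4 (k=20): L=98 R=15
Round 5 (k=45): L=15 R=200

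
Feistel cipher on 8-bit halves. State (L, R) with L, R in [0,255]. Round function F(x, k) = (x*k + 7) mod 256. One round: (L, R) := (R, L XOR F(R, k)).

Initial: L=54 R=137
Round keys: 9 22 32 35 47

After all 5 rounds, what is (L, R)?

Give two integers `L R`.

Round 1 (k=9): L=137 R=238
Round 2 (k=22): L=238 R=242
Round 3 (k=32): L=242 R=169
Round 4 (k=35): L=169 R=208
Round 5 (k=47): L=208 R=158

Answer: 208 158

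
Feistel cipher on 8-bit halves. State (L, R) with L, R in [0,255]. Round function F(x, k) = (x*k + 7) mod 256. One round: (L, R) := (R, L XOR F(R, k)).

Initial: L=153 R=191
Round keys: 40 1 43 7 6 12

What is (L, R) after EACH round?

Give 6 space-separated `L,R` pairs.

Round 1 (k=40): L=191 R=70
Round 2 (k=1): L=70 R=242
Round 3 (k=43): L=242 R=235
Round 4 (k=7): L=235 R=134
Round 5 (k=6): L=134 R=192
Round 6 (k=12): L=192 R=129

Answer: 191,70 70,242 242,235 235,134 134,192 192,129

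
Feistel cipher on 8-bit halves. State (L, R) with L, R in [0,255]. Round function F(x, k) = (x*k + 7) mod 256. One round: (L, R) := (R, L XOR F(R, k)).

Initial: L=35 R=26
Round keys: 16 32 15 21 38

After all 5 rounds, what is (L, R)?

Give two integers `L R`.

Round 1 (k=16): L=26 R=132
Round 2 (k=32): L=132 R=157
Round 3 (k=15): L=157 R=190
Round 4 (k=21): L=190 R=0
Round 5 (k=38): L=0 R=185

Answer: 0 185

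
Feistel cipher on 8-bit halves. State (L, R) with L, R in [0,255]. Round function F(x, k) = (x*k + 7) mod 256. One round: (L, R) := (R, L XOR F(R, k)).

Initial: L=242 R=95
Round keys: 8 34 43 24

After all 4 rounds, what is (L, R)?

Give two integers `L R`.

Round 1 (k=8): L=95 R=13
Round 2 (k=34): L=13 R=158
Round 3 (k=43): L=158 R=156
Round 4 (k=24): L=156 R=57

Answer: 156 57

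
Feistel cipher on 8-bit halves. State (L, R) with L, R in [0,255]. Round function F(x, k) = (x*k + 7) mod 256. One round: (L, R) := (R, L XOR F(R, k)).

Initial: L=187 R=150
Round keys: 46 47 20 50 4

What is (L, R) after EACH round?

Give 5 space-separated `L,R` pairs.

Answer: 150,64 64,81 81,27 27,28 28,108

Derivation:
Round 1 (k=46): L=150 R=64
Round 2 (k=47): L=64 R=81
Round 3 (k=20): L=81 R=27
Round 4 (k=50): L=27 R=28
Round 5 (k=4): L=28 R=108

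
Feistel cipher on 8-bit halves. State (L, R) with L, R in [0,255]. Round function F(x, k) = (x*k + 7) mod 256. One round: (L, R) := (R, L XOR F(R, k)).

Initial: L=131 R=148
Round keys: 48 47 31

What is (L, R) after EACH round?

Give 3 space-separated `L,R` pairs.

Answer: 148,68 68,23 23,148

Derivation:
Round 1 (k=48): L=148 R=68
Round 2 (k=47): L=68 R=23
Round 3 (k=31): L=23 R=148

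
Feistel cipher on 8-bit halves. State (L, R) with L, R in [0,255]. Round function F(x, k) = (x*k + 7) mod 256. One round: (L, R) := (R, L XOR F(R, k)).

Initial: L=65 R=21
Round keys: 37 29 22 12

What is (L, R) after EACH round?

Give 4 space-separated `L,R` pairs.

Answer: 21,81 81,33 33,140 140,182

Derivation:
Round 1 (k=37): L=21 R=81
Round 2 (k=29): L=81 R=33
Round 3 (k=22): L=33 R=140
Round 4 (k=12): L=140 R=182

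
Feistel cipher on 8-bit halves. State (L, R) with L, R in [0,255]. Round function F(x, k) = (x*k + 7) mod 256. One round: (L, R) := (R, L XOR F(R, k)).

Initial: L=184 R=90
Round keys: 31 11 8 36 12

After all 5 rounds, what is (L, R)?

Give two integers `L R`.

Answer: 251 57

Derivation:
Round 1 (k=31): L=90 R=85
Round 2 (k=11): L=85 R=244
Round 3 (k=8): L=244 R=242
Round 4 (k=36): L=242 R=251
Round 5 (k=12): L=251 R=57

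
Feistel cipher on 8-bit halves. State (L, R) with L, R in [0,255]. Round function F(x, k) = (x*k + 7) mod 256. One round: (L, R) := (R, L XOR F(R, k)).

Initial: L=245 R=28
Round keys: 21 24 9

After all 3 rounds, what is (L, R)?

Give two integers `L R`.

Round 1 (k=21): L=28 R=166
Round 2 (k=24): L=166 R=139
Round 3 (k=9): L=139 R=76

Answer: 139 76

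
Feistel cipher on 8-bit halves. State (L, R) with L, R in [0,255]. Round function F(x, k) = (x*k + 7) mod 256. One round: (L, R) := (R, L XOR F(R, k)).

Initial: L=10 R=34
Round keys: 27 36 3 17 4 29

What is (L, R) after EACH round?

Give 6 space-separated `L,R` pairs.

Answer: 34,151 151,97 97,189 189,245 245,102 102,96

Derivation:
Round 1 (k=27): L=34 R=151
Round 2 (k=36): L=151 R=97
Round 3 (k=3): L=97 R=189
Round 4 (k=17): L=189 R=245
Round 5 (k=4): L=245 R=102
Round 6 (k=29): L=102 R=96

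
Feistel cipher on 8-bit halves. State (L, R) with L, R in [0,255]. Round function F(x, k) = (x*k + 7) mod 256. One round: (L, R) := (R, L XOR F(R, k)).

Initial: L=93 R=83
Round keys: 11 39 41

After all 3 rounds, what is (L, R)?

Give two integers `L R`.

Round 1 (k=11): L=83 R=197
Round 2 (k=39): L=197 R=89
Round 3 (k=41): L=89 R=141

Answer: 89 141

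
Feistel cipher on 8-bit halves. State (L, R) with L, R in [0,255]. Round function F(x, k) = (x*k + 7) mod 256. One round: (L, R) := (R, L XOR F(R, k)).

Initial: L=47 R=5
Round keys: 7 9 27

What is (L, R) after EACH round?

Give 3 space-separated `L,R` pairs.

Round 1 (k=7): L=5 R=5
Round 2 (k=9): L=5 R=49
Round 3 (k=27): L=49 R=55

Answer: 5,5 5,49 49,55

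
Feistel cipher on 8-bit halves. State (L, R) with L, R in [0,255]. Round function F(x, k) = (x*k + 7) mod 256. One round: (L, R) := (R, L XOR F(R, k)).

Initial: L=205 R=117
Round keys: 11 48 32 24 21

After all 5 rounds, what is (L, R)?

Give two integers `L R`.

Answer: 133 116

Derivation:
Round 1 (k=11): L=117 R=195
Round 2 (k=48): L=195 R=226
Round 3 (k=32): L=226 R=132
Round 4 (k=24): L=132 R=133
Round 5 (k=21): L=133 R=116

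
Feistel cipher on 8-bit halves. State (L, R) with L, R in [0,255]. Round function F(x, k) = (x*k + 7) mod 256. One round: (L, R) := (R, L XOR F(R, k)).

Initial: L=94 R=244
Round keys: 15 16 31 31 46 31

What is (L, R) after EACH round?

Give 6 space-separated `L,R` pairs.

Answer: 244,13 13,35 35,73 73,253 253,52 52,174

Derivation:
Round 1 (k=15): L=244 R=13
Round 2 (k=16): L=13 R=35
Round 3 (k=31): L=35 R=73
Round 4 (k=31): L=73 R=253
Round 5 (k=46): L=253 R=52
Round 6 (k=31): L=52 R=174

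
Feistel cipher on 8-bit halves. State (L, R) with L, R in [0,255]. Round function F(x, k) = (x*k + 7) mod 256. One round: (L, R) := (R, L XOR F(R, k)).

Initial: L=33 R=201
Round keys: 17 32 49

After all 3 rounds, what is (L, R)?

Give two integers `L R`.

Answer: 238 212

Derivation:
Round 1 (k=17): L=201 R=65
Round 2 (k=32): L=65 R=238
Round 3 (k=49): L=238 R=212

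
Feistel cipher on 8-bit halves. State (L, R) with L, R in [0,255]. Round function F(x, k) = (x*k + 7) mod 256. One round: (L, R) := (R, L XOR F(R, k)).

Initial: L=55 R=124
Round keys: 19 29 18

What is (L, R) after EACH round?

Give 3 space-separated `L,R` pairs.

Answer: 124,12 12,31 31,57

Derivation:
Round 1 (k=19): L=124 R=12
Round 2 (k=29): L=12 R=31
Round 3 (k=18): L=31 R=57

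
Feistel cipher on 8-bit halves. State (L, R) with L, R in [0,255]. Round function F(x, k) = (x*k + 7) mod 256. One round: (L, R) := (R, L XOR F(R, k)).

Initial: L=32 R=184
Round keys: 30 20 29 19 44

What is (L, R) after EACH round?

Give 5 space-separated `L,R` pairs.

Round 1 (k=30): L=184 R=183
Round 2 (k=20): L=183 R=235
Round 3 (k=29): L=235 R=17
Round 4 (k=19): L=17 R=161
Round 5 (k=44): L=161 R=162

Answer: 184,183 183,235 235,17 17,161 161,162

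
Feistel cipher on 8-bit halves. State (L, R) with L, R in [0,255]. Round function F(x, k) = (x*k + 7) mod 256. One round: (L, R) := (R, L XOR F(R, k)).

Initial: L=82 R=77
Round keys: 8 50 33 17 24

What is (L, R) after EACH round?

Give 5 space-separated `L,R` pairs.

Round 1 (k=8): L=77 R=61
Round 2 (k=50): L=61 R=188
Round 3 (k=33): L=188 R=126
Round 4 (k=17): L=126 R=217
Round 5 (k=24): L=217 R=33

Answer: 77,61 61,188 188,126 126,217 217,33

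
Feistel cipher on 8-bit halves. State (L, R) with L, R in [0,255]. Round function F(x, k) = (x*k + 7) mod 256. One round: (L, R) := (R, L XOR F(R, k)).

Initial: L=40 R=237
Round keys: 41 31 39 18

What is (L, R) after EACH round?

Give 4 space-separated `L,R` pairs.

Answer: 237,212 212,94 94,141 141,175

Derivation:
Round 1 (k=41): L=237 R=212
Round 2 (k=31): L=212 R=94
Round 3 (k=39): L=94 R=141
Round 4 (k=18): L=141 R=175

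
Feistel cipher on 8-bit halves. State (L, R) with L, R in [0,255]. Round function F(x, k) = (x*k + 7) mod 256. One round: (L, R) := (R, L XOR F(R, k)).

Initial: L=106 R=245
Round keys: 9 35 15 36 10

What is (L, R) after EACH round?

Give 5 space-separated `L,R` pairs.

Round 1 (k=9): L=245 R=206
Round 2 (k=35): L=206 R=196
Round 3 (k=15): L=196 R=77
Round 4 (k=36): L=77 R=31
Round 5 (k=10): L=31 R=112

Answer: 245,206 206,196 196,77 77,31 31,112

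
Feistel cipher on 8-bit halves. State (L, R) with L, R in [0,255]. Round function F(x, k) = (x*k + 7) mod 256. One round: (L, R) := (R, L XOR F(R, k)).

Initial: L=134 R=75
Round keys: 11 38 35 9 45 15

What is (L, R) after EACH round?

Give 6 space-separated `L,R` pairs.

Answer: 75,198 198,32 32,161 161,144 144,246 246,225

Derivation:
Round 1 (k=11): L=75 R=198
Round 2 (k=38): L=198 R=32
Round 3 (k=35): L=32 R=161
Round 4 (k=9): L=161 R=144
Round 5 (k=45): L=144 R=246
Round 6 (k=15): L=246 R=225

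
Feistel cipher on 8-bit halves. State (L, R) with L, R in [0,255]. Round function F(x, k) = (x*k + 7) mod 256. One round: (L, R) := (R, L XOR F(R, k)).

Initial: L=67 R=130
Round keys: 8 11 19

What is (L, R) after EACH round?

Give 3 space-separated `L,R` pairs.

Answer: 130,84 84,33 33,46

Derivation:
Round 1 (k=8): L=130 R=84
Round 2 (k=11): L=84 R=33
Round 3 (k=19): L=33 R=46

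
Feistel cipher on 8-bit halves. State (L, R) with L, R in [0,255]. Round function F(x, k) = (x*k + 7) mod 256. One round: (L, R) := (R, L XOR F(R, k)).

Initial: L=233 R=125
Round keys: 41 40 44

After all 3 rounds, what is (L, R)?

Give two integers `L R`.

Round 1 (k=41): L=125 R=229
Round 2 (k=40): L=229 R=178
Round 3 (k=44): L=178 R=122

Answer: 178 122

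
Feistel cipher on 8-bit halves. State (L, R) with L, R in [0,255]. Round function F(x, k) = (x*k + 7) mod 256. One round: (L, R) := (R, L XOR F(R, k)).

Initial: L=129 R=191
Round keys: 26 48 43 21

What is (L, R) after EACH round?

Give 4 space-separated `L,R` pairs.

Answer: 191,236 236,248 248,67 67,126

Derivation:
Round 1 (k=26): L=191 R=236
Round 2 (k=48): L=236 R=248
Round 3 (k=43): L=248 R=67
Round 4 (k=21): L=67 R=126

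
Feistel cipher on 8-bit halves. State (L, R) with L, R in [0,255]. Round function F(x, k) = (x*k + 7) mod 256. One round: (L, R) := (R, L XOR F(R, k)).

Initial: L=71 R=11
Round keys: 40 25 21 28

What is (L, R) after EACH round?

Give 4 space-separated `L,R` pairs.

Answer: 11,248 248,52 52,179 179,175

Derivation:
Round 1 (k=40): L=11 R=248
Round 2 (k=25): L=248 R=52
Round 3 (k=21): L=52 R=179
Round 4 (k=28): L=179 R=175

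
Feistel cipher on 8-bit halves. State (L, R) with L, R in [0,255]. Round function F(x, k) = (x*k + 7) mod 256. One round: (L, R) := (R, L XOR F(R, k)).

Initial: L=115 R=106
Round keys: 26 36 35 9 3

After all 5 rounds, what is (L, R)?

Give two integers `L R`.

Answer: 32 145

Derivation:
Round 1 (k=26): L=106 R=184
Round 2 (k=36): L=184 R=141
Round 3 (k=35): L=141 R=246
Round 4 (k=9): L=246 R=32
Round 5 (k=3): L=32 R=145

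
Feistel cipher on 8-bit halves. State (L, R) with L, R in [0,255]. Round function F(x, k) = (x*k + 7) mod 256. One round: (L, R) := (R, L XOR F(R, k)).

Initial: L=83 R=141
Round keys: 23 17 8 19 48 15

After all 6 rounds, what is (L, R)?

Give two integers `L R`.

Answer: 137 170

Derivation:
Round 1 (k=23): L=141 R=225
Round 2 (k=17): L=225 R=117
Round 3 (k=8): L=117 R=78
Round 4 (k=19): L=78 R=164
Round 5 (k=48): L=164 R=137
Round 6 (k=15): L=137 R=170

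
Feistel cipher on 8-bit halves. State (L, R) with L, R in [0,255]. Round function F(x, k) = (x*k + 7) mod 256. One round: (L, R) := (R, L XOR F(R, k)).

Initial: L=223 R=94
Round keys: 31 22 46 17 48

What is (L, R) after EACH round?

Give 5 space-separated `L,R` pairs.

Round 1 (k=31): L=94 R=182
Round 2 (k=22): L=182 R=245
Round 3 (k=46): L=245 R=187
Round 4 (k=17): L=187 R=135
Round 5 (k=48): L=135 R=236

Answer: 94,182 182,245 245,187 187,135 135,236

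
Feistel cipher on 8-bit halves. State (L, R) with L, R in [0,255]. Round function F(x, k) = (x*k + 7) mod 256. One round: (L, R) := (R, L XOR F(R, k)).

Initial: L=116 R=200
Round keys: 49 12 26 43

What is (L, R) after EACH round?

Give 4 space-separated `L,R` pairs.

Round 1 (k=49): L=200 R=59
Round 2 (k=12): L=59 R=3
Round 3 (k=26): L=3 R=110
Round 4 (k=43): L=110 R=130

Answer: 200,59 59,3 3,110 110,130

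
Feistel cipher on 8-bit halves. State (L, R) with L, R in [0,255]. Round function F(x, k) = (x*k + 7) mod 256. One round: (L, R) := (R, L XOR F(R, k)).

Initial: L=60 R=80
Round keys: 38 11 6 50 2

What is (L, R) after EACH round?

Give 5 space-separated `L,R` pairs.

Answer: 80,219 219,32 32,28 28,95 95,217

Derivation:
Round 1 (k=38): L=80 R=219
Round 2 (k=11): L=219 R=32
Round 3 (k=6): L=32 R=28
Round 4 (k=50): L=28 R=95
Round 5 (k=2): L=95 R=217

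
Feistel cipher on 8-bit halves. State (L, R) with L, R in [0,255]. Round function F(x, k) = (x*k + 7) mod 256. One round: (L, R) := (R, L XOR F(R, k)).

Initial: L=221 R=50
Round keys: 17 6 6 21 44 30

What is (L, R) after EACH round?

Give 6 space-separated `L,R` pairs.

Answer: 50,132 132,45 45,145 145,193 193,162 162,194

Derivation:
Round 1 (k=17): L=50 R=132
Round 2 (k=6): L=132 R=45
Round 3 (k=6): L=45 R=145
Round 4 (k=21): L=145 R=193
Round 5 (k=44): L=193 R=162
Round 6 (k=30): L=162 R=194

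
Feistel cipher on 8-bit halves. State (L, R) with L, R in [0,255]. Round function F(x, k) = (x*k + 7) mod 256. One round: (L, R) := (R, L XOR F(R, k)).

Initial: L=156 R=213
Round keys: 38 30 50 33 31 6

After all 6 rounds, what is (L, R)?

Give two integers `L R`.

Round 1 (k=38): L=213 R=57
Round 2 (k=30): L=57 R=96
Round 3 (k=50): L=96 R=254
Round 4 (k=33): L=254 R=165
Round 5 (k=31): L=165 R=252
Round 6 (k=6): L=252 R=74

Answer: 252 74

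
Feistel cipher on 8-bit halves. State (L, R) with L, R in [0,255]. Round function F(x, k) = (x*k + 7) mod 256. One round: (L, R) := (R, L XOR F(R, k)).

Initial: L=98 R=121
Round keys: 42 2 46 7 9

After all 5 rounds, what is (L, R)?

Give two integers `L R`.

Round 1 (k=42): L=121 R=131
Round 2 (k=2): L=131 R=116
Round 3 (k=46): L=116 R=92
Round 4 (k=7): L=92 R=255
Round 5 (k=9): L=255 R=162

Answer: 255 162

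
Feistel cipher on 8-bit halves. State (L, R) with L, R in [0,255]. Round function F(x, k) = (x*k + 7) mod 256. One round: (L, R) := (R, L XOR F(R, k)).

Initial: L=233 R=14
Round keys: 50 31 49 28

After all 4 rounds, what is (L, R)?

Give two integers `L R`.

Answer: 128 20

Derivation:
Round 1 (k=50): L=14 R=42
Round 2 (k=31): L=42 R=19
Round 3 (k=49): L=19 R=128
Round 4 (k=28): L=128 R=20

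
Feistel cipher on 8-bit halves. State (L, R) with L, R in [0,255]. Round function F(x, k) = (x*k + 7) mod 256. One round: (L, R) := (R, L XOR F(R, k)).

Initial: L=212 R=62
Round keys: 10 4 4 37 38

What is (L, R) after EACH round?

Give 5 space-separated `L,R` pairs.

Answer: 62,167 167,157 157,220 220,78 78,71

Derivation:
Round 1 (k=10): L=62 R=167
Round 2 (k=4): L=167 R=157
Round 3 (k=4): L=157 R=220
Round 4 (k=37): L=220 R=78
Round 5 (k=38): L=78 R=71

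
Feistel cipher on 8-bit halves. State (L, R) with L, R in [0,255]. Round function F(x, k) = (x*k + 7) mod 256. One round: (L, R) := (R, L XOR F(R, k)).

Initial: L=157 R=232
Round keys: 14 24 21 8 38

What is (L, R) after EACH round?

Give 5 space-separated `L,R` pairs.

Round 1 (k=14): L=232 R=42
Round 2 (k=24): L=42 R=31
Round 3 (k=21): L=31 R=184
Round 4 (k=8): L=184 R=216
Round 5 (k=38): L=216 R=175

Answer: 232,42 42,31 31,184 184,216 216,175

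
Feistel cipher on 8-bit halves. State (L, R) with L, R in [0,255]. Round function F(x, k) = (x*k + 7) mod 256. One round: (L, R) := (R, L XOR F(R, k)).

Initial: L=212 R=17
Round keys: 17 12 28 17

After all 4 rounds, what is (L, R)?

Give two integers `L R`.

Answer: 83 76

Derivation:
Round 1 (k=17): L=17 R=252
Round 2 (k=12): L=252 R=198
Round 3 (k=28): L=198 R=83
Round 4 (k=17): L=83 R=76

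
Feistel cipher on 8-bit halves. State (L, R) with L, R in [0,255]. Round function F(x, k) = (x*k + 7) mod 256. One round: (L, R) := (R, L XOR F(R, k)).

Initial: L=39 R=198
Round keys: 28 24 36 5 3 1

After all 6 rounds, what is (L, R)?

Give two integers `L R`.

Round 1 (k=28): L=198 R=136
Round 2 (k=24): L=136 R=1
Round 3 (k=36): L=1 R=163
Round 4 (k=5): L=163 R=55
Round 5 (k=3): L=55 R=15
Round 6 (k=1): L=15 R=33

Answer: 15 33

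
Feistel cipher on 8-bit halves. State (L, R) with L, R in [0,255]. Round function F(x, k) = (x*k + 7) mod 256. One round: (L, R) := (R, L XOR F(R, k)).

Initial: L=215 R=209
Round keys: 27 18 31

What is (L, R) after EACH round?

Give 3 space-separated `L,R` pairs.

Answer: 209,197 197,48 48,18

Derivation:
Round 1 (k=27): L=209 R=197
Round 2 (k=18): L=197 R=48
Round 3 (k=31): L=48 R=18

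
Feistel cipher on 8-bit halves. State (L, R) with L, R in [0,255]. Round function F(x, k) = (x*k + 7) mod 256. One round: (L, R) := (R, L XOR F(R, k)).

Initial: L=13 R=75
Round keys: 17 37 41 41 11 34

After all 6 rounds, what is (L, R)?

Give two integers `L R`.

Answer: 155 98

Derivation:
Round 1 (k=17): L=75 R=15
Round 2 (k=37): L=15 R=121
Round 3 (k=41): L=121 R=103
Round 4 (k=41): L=103 R=255
Round 5 (k=11): L=255 R=155
Round 6 (k=34): L=155 R=98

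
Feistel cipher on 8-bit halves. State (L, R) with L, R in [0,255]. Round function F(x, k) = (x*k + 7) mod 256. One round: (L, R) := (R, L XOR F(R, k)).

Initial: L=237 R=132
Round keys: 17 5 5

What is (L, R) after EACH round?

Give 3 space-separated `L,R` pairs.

Answer: 132,38 38,65 65,106

Derivation:
Round 1 (k=17): L=132 R=38
Round 2 (k=5): L=38 R=65
Round 3 (k=5): L=65 R=106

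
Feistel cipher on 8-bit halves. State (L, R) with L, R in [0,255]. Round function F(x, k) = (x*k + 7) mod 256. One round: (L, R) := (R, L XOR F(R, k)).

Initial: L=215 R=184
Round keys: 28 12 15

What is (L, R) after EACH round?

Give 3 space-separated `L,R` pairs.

Round 1 (k=28): L=184 R=240
Round 2 (k=12): L=240 R=255
Round 3 (k=15): L=255 R=8

Answer: 184,240 240,255 255,8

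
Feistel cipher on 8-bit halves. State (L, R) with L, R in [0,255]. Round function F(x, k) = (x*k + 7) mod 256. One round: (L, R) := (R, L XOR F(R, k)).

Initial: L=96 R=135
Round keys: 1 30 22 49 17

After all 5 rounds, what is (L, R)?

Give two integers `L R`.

Answer: 180 90

Derivation:
Round 1 (k=1): L=135 R=238
Round 2 (k=30): L=238 R=108
Round 3 (k=22): L=108 R=161
Round 4 (k=49): L=161 R=180
Round 5 (k=17): L=180 R=90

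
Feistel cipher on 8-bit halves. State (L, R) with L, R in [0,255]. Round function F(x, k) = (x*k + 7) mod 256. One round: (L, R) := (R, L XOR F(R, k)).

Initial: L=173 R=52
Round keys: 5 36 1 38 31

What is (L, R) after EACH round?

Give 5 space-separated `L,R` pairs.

Round 1 (k=5): L=52 R=166
Round 2 (k=36): L=166 R=107
Round 3 (k=1): L=107 R=212
Round 4 (k=38): L=212 R=20
Round 5 (k=31): L=20 R=167

Answer: 52,166 166,107 107,212 212,20 20,167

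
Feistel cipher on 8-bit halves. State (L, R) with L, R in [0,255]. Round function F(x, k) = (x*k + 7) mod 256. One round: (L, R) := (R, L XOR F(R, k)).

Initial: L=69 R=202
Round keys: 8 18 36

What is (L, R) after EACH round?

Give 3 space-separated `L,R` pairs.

Answer: 202,18 18,129 129,57

Derivation:
Round 1 (k=8): L=202 R=18
Round 2 (k=18): L=18 R=129
Round 3 (k=36): L=129 R=57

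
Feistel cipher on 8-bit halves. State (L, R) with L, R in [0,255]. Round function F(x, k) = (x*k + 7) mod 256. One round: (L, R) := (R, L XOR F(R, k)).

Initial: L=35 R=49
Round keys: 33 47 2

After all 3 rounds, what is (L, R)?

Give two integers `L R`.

Round 1 (k=33): L=49 R=123
Round 2 (k=47): L=123 R=173
Round 3 (k=2): L=173 R=26

Answer: 173 26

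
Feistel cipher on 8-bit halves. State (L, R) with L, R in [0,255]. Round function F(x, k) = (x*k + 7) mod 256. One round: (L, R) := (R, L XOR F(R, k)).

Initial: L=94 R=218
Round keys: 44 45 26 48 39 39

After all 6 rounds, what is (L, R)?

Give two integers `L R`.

Round 1 (k=44): L=218 R=33
Round 2 (k=45): L=33 R=14
Round 3 (k=26): L=14 R=82
Round 4 (k=48): L=82 R=105
Round 5 (k=39): L=105 R=84
Round 6 (k=39): L=84 R=186

Answer: 84 186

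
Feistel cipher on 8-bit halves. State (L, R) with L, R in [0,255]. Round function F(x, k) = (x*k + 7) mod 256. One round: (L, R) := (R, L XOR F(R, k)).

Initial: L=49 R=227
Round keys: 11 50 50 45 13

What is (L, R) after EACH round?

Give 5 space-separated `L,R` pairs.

Round 1 (k=11): L=227 R=249
Round 2 (k=50): L=249 R=74
Round 3 (k=50): L=74 R=130
Round 4 (k=45): L=130 R=171
Round 5 (k=13): L=171 R=52

Answer: 227,249 249,74 74,130 130,171 171,52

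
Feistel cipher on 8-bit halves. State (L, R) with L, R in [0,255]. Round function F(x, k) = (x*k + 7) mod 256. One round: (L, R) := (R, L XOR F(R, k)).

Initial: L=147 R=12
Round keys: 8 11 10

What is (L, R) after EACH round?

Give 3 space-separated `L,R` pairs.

Round 1 (k=8): L=12 R=244
Round 2 (k=11): L=244 R=143
Round 3 (k=10): L=143 R=105

Answer: 12,244 244,143 143,105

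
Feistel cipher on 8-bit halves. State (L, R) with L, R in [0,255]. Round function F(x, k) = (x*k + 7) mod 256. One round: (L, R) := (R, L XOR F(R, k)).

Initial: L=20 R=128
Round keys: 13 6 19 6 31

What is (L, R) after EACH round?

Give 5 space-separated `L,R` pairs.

Round 1 (k=13): L=128 R=147
Round 2 (k=6): L=147 R=249
Round 3 (k=19): L=249 R=17
Round 4 (k=6): L=17 R=148
Round 5 (k=31): L=148 R=226

Answer: 128,147 147,249 249,17 17,148 148,226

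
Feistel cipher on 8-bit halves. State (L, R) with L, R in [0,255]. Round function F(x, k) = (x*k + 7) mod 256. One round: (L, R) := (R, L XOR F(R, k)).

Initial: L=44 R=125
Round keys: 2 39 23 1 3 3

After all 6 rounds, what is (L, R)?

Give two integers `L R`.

Answer: 37 109

Derivation:
Round 1 (k=2): L=125 R=45
Round 2 (k=39): L=45 R=159
Round 3 (k=23): L=159 R=125
Round 4 (k=1): L=125 R=27
Round 5 (k=3): L=27 R=37
Round 6 (k=3): L=37 R=109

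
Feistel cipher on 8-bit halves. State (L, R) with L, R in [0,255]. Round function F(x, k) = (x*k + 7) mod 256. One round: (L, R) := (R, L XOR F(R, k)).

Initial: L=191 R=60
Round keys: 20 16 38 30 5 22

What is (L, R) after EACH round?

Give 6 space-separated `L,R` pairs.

Answer: 60,8 8,187 187,193 193,30 30,92 92,241

Derivation:
Round 1 (k=20): L=60 R=8
Round 2 (k=16): L=8 R=187
Round 3 (k=38): L=187 R=193
Round 4 (k=30): L=193 R=30
Round 5 (k=5): L=30 R=92
Round 6 (k=22): L=92 R=241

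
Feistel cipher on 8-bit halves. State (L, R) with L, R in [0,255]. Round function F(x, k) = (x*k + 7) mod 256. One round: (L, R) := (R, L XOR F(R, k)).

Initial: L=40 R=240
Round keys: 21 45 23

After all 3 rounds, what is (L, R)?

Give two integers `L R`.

Answer: 10 114

Derivation:
Round 1 (k=21): L=240 R=159
Round 2 (k=45): L=159 R=10
Round 3 (k=23): L=10 R=114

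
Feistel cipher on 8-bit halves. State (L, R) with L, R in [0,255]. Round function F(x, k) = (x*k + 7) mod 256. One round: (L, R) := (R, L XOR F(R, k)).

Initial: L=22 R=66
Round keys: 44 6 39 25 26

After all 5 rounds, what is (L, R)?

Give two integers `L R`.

Answer: 119 180

Derivation:
Round 1 (k=44): L=66 R=73
Round 2 (k=6): L=73 R=255
Round 3 (k=39): L=255 R=169
Round 4 (k=25): L=169 R=119
Round 5 (k=26): L=119 R=180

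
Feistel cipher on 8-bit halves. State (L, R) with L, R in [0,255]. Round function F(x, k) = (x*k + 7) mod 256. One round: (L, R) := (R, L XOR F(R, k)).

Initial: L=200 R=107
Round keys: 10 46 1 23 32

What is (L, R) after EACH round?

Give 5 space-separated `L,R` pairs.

Answer: 107,253 253,22 22,224 224,49 49,199

Derivation:
Round 1 (k=10): L=107 R=253
Round 2 (k=46): L=253 R=22
Round 3 (k=1): L=22 R=224
Round 4 (k=23): L=224 R=49
Round 5 (k=32): L=49 R=199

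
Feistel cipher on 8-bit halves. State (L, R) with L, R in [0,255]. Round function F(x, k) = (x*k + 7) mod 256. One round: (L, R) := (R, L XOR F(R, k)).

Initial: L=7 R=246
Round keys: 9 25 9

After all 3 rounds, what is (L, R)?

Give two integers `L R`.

Round 1 (k=9): L=246 R=170
Round 2 (k=25): L=170 R=87
Round 3 (k=9): L=87 R=188

Answer: 87 188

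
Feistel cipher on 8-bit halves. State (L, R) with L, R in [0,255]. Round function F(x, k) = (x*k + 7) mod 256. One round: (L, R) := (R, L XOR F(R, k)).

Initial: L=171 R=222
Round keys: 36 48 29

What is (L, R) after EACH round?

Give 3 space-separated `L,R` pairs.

Round 1 (k=36): L=222 R=148
Round 2 (k=48): L=148 R=25
Round 3 (k=29): L=25 R=72

Answer: 222,148 148,25 25,72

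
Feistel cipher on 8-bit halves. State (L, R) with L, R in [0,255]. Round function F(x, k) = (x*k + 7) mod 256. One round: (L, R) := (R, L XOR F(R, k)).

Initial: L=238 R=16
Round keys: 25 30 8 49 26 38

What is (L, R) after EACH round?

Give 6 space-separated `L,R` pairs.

Round 1 (k=25): L=16 R=121
Round 2 (k=30): L=121 R=37
Round 3 (k=8): L=37 R=86
Round 4 (k=49): L=86 R=88
Round 5 (k=26): L=88 R=161
Round 6 (k=38): L=161 R=181

Answer: 16,121 121,37 37,86 86,88 88,161 161,181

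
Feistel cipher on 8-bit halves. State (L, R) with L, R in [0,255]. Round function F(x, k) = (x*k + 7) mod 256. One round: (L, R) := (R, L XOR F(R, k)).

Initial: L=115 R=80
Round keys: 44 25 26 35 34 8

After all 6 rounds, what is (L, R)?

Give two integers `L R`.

Round 1 (k=44): L=80 R=180
Round 2 (k=25): L=180 R=203
Round 3 (k=26): L=203 R=17
Round 4 (k=35): L=17 R=145
Round 5 (k=34): L=145 R=88
Round 6 (k=8): L=88 R=86

Answer: 88 86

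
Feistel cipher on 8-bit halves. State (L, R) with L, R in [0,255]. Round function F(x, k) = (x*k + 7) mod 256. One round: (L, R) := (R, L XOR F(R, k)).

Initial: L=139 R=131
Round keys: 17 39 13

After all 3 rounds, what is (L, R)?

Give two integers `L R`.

Round 1 (k=17): L=131 R=49
Round 2 (k=39): L=49 R=253
Round 3 (k=13): L=253 R=209

Answer: 253 209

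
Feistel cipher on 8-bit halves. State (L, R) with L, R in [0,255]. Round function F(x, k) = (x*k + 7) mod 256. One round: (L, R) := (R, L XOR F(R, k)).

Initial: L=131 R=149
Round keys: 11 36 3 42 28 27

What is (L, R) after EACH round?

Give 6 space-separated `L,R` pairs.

Round 1 (k=11): L=149 R=237
Round 2 (k=36): L=237 R=206
Round 3 (k=3): L=206 R=156
Round 4 (k=42): L=156 R=81
Round 5 (k=28): L=81 R=127
Round 6 (k=27): L=127 R=61

Answer: 149,237 237,206 206,156 156,81 81,127 127,61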